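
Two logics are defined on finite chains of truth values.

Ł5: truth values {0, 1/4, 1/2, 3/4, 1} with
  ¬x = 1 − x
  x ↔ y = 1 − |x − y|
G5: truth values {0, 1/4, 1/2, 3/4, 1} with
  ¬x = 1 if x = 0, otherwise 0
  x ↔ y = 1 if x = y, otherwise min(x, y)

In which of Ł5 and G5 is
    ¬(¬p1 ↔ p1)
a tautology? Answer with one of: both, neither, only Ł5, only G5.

only G5

In Ł5: at p1 = 1/4 the value is 1/2 — not a tautology.
In G5: every assignment gives 1 — tautology.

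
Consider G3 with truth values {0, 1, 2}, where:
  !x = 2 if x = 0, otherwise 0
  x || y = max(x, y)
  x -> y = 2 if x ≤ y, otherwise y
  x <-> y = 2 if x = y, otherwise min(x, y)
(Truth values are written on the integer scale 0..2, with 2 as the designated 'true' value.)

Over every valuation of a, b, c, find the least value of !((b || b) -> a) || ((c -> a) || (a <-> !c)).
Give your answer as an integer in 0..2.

1

Take a = 1, b = 0, c = 2:
b || b = 0 || 0 = 0
(b || b) -> a = 0 -> 1 = 2
!((b || b) -> a) = !2 = 0
c -> a = 2 -> 1 = 1
!c = !2 = 0
a <-> !c = 1 <-> 0 = 0
(c -> a) || (a <-> !c) = 1 || 0 = 1
!((b || b) -> a) || ((c -> a) || (a <-> !c)) = 0 || 1 = 1
No assignment yields a value below 1, so this is the minimum.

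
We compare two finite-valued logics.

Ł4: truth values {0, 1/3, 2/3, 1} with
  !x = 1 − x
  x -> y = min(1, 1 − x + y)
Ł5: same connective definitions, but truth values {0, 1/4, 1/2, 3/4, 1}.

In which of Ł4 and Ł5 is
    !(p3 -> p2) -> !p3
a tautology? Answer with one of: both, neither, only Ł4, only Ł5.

neither

In Ł4: at p2 = 0, p3 = 2/3 the value is 2/3 — not a tautology.
In Ł5: at p2 = 0, p3 = 3/4 the value is 1/2 — not a tautology.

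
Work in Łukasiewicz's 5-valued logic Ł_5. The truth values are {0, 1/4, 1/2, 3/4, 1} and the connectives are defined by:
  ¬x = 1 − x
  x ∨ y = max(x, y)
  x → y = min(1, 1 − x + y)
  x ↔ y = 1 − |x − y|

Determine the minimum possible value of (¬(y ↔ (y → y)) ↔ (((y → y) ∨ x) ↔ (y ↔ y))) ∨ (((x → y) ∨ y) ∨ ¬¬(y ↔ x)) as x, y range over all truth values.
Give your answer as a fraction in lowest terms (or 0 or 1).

Take x = 1, y = 1/2:
y → y = 1/2 → 1/2 = 1
y ↔ (y → y) = 1/2 ↔ 1 = 1/2
¬(y ↔ (y → y)) = ¬1/2 = 1/2
y → y = 1/2 → 1/2 = 1
(y → y) ∨ x = 1 ∨ 1 = 1
y ↔ y = 1/2 ↔ 1/2 = 1
((y → y) ∨ x) ↔ (y ↔ y) = 1 ↔ 1 = 1
¬(y ↔ (y → y)) ↔ (((y → y) ∨ x) ↔ (y ↔ y)) = 1/2 ↔ 1 = 1/2
x → y = 1 → 1/2 = 1/2
(x → y) ∨ y = 1/2 ∨ 1/2 = 1/2
y ↔ x = 1/2 ↔ 1 = 1/2
¬(y ↔ x) = ¬1/2 = 1/2
¬¬(y ↔ x) = ¬1/2 = 1/2
((x → y) ∨ y) ∨ ¬¬(y ↔ x) = 1/2 ∨ 1/2 = 1/2
(¬(y ↔ (y → y)) ↔ (((y → y) ∨ x) ↔ (y ↔ y))) ∨ (((x → y) ∨ y) ∨ ¬¬(y ↔ x)) = 1/2 ∨ 1/2 = 1/2
No assignment yields a value below 1/2, so this is the minimum.

1/2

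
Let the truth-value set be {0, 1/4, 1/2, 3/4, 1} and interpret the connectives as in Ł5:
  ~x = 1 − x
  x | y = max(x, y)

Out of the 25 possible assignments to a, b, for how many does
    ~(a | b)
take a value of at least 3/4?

4

value 1: 1 assignment (counts)
value 3/4: 3 assignments (counts)
value 1/2: 5 assignments
value 1/4: 7 assignments
value 0: 9 assignments
So 4 of the 25 assignments meet the threshold.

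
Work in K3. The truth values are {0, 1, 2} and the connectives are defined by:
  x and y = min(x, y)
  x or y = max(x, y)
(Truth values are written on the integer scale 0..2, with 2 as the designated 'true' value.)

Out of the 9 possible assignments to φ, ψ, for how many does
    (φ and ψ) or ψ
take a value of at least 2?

φ = 0, ψ = 0 ↦ 0  <
φ = 0, ψ = 1 ↦ 1  <
φ = 0, ψ = 2 ↦ 2  ≥
φ = 1, ψ = 0 ↦ 0  <
φ = 1, ψ = 1 ↦ 1  <
φ = 1, ψ = 2 ↦ 2  ≥
φ = 2, ψ = 0 ↦ 0  <
φ = 2, ψ = 1 ↦ 1  <
φ = 2, ψ = 2 ↦ 2  ≥
So 3 of the 9 assignments meet the threshold.

3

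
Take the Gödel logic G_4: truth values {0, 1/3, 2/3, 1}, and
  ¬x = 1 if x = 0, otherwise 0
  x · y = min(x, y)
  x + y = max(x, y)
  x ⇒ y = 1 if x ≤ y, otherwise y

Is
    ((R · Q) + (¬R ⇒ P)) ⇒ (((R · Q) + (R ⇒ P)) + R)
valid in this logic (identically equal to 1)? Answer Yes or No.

No

Counterexample: take P = 0, Q = 0, R = 1/3.
R · Q = 1/3 · 0 = 0
¬R = ¬1/3 = 0
¬R ⇒ P = 0 ⇒ 0 = 1
(R · Q) + (¬R ⇒ P) = 0 + 1 = 1
R · Q = 1/3 · 0 = 0
R ⇒ P = 1/3 ⇒ 0 = 0
(R · Q) + (R ⇒ P) = 0 + 0 = 0
((R · Q) + (R ⇒ P)) + R = 0 + 1/3 = 1/3
((R · Q) + (¬R ⇒ P)) ⇒ (((R · Q) + (R ⇒ P)) + R) = 1 ⇒ 1/3 = 1/3
This gives 1/3 ≠ 1.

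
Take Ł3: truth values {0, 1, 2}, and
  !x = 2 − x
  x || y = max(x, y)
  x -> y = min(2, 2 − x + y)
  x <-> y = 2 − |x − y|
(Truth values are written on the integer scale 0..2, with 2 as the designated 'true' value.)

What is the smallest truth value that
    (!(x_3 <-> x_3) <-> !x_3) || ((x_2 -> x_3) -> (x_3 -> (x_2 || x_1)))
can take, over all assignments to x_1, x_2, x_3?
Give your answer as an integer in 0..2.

1

Take x_1 = 0, x_2 = 0, x_3 = 1:
x_3 <-> x_3 = 1 <-> 1 = 2
!(x_3 <-> x_3) = !2 = 0
!x_3 = !1 = 1
!(x_3 <-> x_3) <-> !x_3 = 0 <-> 1 = 1
x_2 -> x_3 = 0 -> 1 = 2
x_2 || x_1 = 0 || 0 = 0
x_3 -> (x_2 || x_1) = 1 -> 0 = 1
(x_2 -> x_3) -> (x_3 -> (x_2 || x_1)) = 2 -> 1 = 1
(!(x_3 <-> x_3) <-> !x_3) || ((x_2 -> x_3) -> (x_3 -> (x_2 || x_1))) = 1 || 1 = 1
No assignment yields a value below 1, so this is the minimum.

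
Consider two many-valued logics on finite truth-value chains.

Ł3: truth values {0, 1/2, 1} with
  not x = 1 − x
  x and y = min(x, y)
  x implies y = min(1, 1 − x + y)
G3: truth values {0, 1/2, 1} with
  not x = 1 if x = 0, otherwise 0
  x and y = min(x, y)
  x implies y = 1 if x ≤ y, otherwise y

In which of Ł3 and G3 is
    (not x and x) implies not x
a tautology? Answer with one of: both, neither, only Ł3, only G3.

In Ł3: every assignment gives 1 — tautology.
In G3: every assignment gives 1 — tautology.

both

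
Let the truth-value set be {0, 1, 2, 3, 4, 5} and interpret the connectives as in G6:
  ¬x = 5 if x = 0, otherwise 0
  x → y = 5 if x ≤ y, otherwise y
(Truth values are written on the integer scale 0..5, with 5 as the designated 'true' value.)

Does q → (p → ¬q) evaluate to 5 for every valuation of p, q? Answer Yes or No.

Counterexample: take p = 1, q = 1.
¬q = ¬1 = 0
p → ¬q = 1 → 0 = 0
q → (p → ¬q) = 1 → 0 = 0
This gives 0 ≠ 5.

No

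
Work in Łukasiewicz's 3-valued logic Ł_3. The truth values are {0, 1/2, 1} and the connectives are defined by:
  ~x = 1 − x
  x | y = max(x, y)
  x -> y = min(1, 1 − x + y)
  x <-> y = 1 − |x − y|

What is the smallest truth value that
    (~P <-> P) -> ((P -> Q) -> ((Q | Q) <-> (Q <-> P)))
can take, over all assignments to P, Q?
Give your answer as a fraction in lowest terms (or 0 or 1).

Take P = 1/2, Q = 1/2:
~P = ~1/2 = 1/2
~P <-> P = 1/2 <-> 1/2 = 1
P -> Q = 1/2 -> 1/2 = 1
Q | Q = 1/2 | 1/2 = 1/2
Q <-> P = 1/2 <-> 1/2 = 1
(Q | Q) <-> (Q <-> P) = 1/2 <-> 1 = 1/2
(P -> Q) -> ((Q | Q) <-> (Q <-> P)) = 1 -> 1/2 = 1/2
(~P <-> P) -> ((P -> Q) -> ((Q | Q) <-> (Q <-> P))) = 1 -> 1/2 = 1/2
No assignment yields a value below 1/2, so this is the minimum.

1/2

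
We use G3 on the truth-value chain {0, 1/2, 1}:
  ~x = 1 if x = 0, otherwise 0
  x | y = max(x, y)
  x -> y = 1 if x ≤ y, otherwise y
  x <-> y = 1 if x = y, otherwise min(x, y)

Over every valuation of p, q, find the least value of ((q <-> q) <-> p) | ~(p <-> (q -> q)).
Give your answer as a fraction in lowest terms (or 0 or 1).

1/2

Take p = 1/2, q = 0:
q <-> q = 0 <-> 0 = 1
(q <-> q) <-> p = 1 <-> 1/2 = 1/2
q -> q = 0 -> 0 = 1
p <-> (q -> q) = 1/2 <-> 1 = 1/2
~(p <-> (q -> q)) = ~1/2 = 0
((q <-> q) <-> p) | ~(p <-> (q -> q)) = 1/2 | 0 = 1/2
No assignment yields a value below 1/2, so this is the minimum.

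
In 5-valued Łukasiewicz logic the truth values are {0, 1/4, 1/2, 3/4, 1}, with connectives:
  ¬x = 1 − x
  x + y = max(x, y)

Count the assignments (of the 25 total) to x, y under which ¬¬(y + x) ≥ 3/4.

16

value 1: 9 assignments (counts)
value 3/4: 7 assignments (counts)
value 1/2: 5 assignments
value 1/4: 3 assignments
value 0: 1 assignment
So 16 of the 25 assignments meet the threshold.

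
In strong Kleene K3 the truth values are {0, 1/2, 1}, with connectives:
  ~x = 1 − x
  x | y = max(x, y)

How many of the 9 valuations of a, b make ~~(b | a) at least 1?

5

a = 0, b = 0 ↦ 0  <
a = 0, b = 1/2 ↦ 1/2  <
a = 0, b = 1 ↦ 1  ≥
a = 1/2, b = 0 ↦ 1/2  <
a = 1/2, b = 1/2 ↦ 1/2  <
a = 1/2, b = 1 ↦ 1  ≥
a = 1, b = 0 ↦ 1  ≥
a = 1, b = 1/2 ↦ 1  ≥
a = 1, b = 1 ↦ 1  ≥
So 5 of the 9 assignments meet the threshold.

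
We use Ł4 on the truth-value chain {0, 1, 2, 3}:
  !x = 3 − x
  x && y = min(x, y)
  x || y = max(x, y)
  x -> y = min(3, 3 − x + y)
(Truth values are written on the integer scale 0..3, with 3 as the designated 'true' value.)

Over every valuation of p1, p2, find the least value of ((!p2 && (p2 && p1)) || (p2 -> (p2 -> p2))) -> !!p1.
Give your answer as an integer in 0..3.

Take p1 = 0, p2 = 0:
!p2 = !0 = 3
p2 && p1 = 0 && 0 = 0
!p2 && (p2 && p1) = 3 && 0 = 0
p2 -> p2 = 0 -> 0 = 3
p2 -> (p2 -> p2) = 0 -> 3 = 3
(!p2 && (p2 && p1)) || (p2 -> (p2 -> p2)) = 0 || 3 = 3
!p1 = !0 = 3
!!p1 = !3 = 0
((!p2 && (p2 && p1)) || (p2 -> (p2 -> p2))) -> !!p1 = 3 -> 0 = 0
No assignment yields a value below 0, so this is the minimum.

0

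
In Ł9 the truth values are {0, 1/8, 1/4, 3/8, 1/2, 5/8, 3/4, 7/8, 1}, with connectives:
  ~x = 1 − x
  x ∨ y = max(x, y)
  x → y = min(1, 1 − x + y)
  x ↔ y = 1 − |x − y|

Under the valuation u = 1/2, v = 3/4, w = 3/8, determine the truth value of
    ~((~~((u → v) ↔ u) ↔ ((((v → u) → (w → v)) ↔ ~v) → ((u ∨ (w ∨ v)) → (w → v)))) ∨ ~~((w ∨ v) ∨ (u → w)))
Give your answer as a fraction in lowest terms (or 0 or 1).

1/8

u → v = 1/2 → 3/4 = 1
(u → v) ↔ u = 1 ↔ 1/2 = 1/2
~((u → v) ↔ u) = ~1/2 = 1/2
~~((u → v) ↔ u) = ~1/2 = 1/2
v → u = 3/4 → 1/2 = 3/4
w → v = 3/8 → 3/4 = 1
(v → u) → (w → v) = 3/4 → 1 = 1
~v = ~3/4 = 1/4
((v → u) → (w → v)) ↔ ~v = 1 ↔ 1/4 = 1/4
w ∨ v = 3/8 ∨ 3/4 = 3/4
u ∨ (w ∨ v) = 1/2 ∨ 3/4 = 3/4
w → v = 3/8 → 3/4 = 1
(u ∨ (w ∨ v)) → (w → v) = 3/4 → 1 = 1
(((v → u) → (w → v)) ↔ ~v) → ((u ∨ (w ∨ v)) → (w → v)) = 1/4 → 1 = 1
~~((u → v) ↔ u) ↔ ((((v → u) → (w → v)) ↔ ~v) → ((u ∨ (w ∨ v)) → (w → v))) = 1/2 ↔ 1 = 1/2
w ∨ v = 3/8 ∨ 3/4 = 3/4
u → w = 1/2 → 3/8 = 7/8
(w ∨ v) ∨ (u → w) = 3/4 ∨ 7/8 = 7/8
~((w ∨ v) ∨ (u → w)) = ~7/8 = 1/8
~~((w ∨ v) ∨ (u → w)) = ~1/8 = 7/8
(~~((u → v) ↔ u) ↔ ((((v → u) → (w → v)) ↔ ~v) → ((u ∨ (w ∨ v)) → (w → v)))) ∨ ~~((w ∨ v) ∨ (u → w)) = 1/2 ∨ 7/8 = 7/8
~((~~((u → v) ↔ u) ↔ ((((v → u) → (w → v)) ↔ ~v) → ((u ∨ (w ∨ v)) → (w → v)))) ∨ ~~((w ∨ v) ∨ (u → w))) = ~7/8 = 1/8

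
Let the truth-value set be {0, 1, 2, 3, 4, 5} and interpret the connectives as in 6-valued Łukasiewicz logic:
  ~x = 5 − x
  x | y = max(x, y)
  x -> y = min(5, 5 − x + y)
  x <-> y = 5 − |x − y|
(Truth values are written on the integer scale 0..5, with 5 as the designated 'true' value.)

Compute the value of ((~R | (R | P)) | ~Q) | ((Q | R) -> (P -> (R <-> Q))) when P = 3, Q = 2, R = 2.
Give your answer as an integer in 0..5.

~R = ~2 = 3
R | P = 2 | 3 = 3
~R | (R | P) = 3 | 3 = 3
~Q = ~2 = 3
(~R | (R | P)) | ~Q = 3 | 3 = 3
Q | R = 2 | 2 = 2
R <-> Q = 2 <-> 2 = 5
P -> (R <-> Q) = 3 -> 5 = 5
(Q | R) -> (P -> (R <-> Q)) = 2 -> 5 = 5
((~R | (R | P)) | ~Q) | ((Q | R) -> (P -> (R <-> Q))) = 3 | 5 = 5

5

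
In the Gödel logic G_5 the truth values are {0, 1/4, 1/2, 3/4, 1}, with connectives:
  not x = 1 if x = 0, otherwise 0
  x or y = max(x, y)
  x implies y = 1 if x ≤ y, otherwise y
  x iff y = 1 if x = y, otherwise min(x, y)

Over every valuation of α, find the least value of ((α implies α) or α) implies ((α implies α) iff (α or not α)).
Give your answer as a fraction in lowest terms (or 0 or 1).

Take α = 1/4:
α implies α = 1/4 implies 1/4 = 1
(α implies α) or α = 1 or 1/4 = 1
α implies α = 1/4 implies 1/4 = 1
not α = not 1/4 = 0
α or not α = 1/4 or 0 = 1/4
(α implies α) iff (α or not α) = 1 iff 1/4 = 1/4
((α implies α) or α) implies ((α implies α) iff (α or not α)) = 1 implies 1/4 = 1/4
No assignment yields a value below 1/4, so this is the minimum.

1/4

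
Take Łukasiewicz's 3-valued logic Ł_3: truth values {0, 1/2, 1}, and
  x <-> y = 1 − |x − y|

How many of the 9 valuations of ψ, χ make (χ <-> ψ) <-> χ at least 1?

ψ = 0, χ = 0 ↦ 0  <
ψ = 0, χ = 1/2 ↦ 1  ≥
ψ = 0, χ = 1 ↦ 0  <
ψ = 1/2, χ = 0 ↦ 1/2  <
ψ = 1/2, χ = 1/2 ↦ 1/2  <
ψ = 1/2, χ = 1 ↦ 1/2  <
ψ = 1, χ = 0 ↦ 1  ≥
ψ = 1, χ = 1/2 ↦ 1  ≥
ψ = 1, χ = 1 ↦ 1  ≥
So 4 of the 9 assignments meet the threshold.

4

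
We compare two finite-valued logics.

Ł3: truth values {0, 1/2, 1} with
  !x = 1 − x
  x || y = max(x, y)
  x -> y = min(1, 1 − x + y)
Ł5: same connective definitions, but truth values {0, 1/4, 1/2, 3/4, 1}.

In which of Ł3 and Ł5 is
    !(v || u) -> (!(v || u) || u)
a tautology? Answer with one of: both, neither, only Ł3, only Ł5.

both

In Ł3: every assignment gives 1 — tautology.
In Ł5: every assignment gives 1 — tautology.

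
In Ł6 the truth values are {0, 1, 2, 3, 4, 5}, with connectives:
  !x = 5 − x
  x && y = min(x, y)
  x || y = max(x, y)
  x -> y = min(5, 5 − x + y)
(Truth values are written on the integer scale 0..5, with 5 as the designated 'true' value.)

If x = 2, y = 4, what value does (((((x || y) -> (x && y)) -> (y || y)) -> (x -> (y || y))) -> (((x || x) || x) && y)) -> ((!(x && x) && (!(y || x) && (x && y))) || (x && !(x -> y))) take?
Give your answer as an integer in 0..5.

4

x || y = 2 || 4 = 4
x && y = 2 && 4 = 2
(x || y) -> (x && y) = 4 -> 2 = 3
y || y = 4 || 4 = 4
((x || y) -> (x && y)) -> (y || y) = 3 -> 4 = 5
y || y = 4 || 4 = 4
x -> (y || y) = 2 -> 4 = 5
(((x || y) -> (x && y)) -> (y || y)) -> (x -> (y || y)) = 5 -> 5 = 5
x || x = 2 || 2 = 2
(x || x) || x = 2 || 2 = 2
((x || x) || x) && y = 2 && 4 = 2
((((x || y) -> (x && y)) -> (y || y)) -> (x -> (y || y))) -> (((x || x) || x) && y) = 5 -> 2 = 2
x && x = 2 && 2 = 2
!(x && x) = !2 = 3
y || x = 4 || 2 = 4
!(y || x) = !4 = 1
x && y = 2 && 4 = 2
!(y || x) && (x && y) = 1 && 2 = 1
!(x && x) && (!(y || x) && (x && y)) = 3 && 1 = 1
x -> y = 2 -> 4 = 5
!(x -> y) = !5 = 0
x && !(x -> y) = 2 && 0 = 0
(!(x && x) && (!(y || x) && (x && y))) || (x && !(x -> y)) = 1 || 0 = 1
(((((x || y) -> (x && y)) -> (y || y)) -> (x -> (y || y))) -> (((x || x) || x) && y)) -> ((!(x && x) && (!(y || x) && (x && y))) || (x && !(x -> y))) = 2 -> 1 = 4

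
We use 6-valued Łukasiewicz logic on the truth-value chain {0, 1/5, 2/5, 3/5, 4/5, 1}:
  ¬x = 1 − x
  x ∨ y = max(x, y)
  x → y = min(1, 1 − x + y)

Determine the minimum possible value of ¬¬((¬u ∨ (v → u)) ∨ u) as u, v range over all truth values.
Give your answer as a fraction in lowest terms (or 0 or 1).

Take u = 2/5, v = 4/5:
¬u = ¬2/5 = 3/5
v → u = 4/5 → 2/5 = 3/5
¬u ∨ (v → u) = 3/5 ∨ 3/5 = 3/5
(¬u ∨ (v → u)) ∨ u = 3/5 ∨ 2/5 = 3/5
¬((¬u ∨ (v → u)) ∨ u) = ¬3/5 = 2/5
¬¬((¬u ∨ (v → u)) ∨ u) = ¬2/5 = 3/5
No assignment yields a value below 3/5, so this is the minimum.

3/5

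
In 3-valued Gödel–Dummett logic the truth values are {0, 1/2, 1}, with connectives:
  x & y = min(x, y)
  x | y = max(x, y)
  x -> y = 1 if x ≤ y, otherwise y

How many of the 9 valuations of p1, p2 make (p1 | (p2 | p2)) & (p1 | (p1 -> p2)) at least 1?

5

p1 = 0, p2 = 0 ↦ 0  <
p1 = 0, p2 = 1/2 ↦ 1/2  <
p1 = 0, p2 = 1 ↦ 1  ≥
p1 = 1/2, p2 = 0 ↦ 1/2  <
p1 = 1/2, p2 = 1/2 ↦ 1/2  <
p1 = 1/2, p2 = 1 ↦ 1  ≥
p1 = 1, p2 = 0 ↦ 1  ≥
p1 = 1, p2 = 1/2 ↦ 1  ≥
p1 = 1, p2 = 1 ↦ 1  ≥
So 5 of the 9 assignments meet the threshold.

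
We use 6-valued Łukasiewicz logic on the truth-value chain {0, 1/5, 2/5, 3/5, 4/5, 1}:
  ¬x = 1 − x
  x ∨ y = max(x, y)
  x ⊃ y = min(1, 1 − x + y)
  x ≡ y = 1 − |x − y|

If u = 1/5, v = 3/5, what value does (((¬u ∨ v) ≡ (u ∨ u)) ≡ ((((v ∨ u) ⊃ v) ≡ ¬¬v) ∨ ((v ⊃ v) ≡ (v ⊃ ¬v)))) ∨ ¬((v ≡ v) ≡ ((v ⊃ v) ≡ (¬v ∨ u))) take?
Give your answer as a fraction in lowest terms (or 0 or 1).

3/5

¬u = ¬1/5 = 4/5
¬u ∨ v = 4/5 ∨ 3/5 = 4/5
u ∨ u = 1/5 ∨ 1/5 = 1/5
(¬u ∨ v) ≡ (u ∨ u) = 4/5 ≡ 1/5 = 2/5
v ∨ u = 3/5 ∨ 1/5 = 3/5
(v ∨ u) ⊃ v = 3/5 ⊃ 3/5 = 1
¬v = ¬3/5 = 2/5
¬¬v = ¬2/5 = 3/5
((v ∨ u) ⊃ v) ≡ ¬¬v = 1 ≡ 3/5 = 3/5
v ⊃ v = 3/5 ⊃ 3/5 = 1
¬v = ¬3/5 = 2/5
v ⊃ ¬v = 3/5 ⊃ 2/5 = 4/5
(v ⊃ v) ≡ (v ⊃ ¬v) = 1 ≡ 4/5 = 4/5
(((v ∨ u) ⊃ v) ≡ ¬¬v) ∨ ((v ⊃ v) ≡ (v ⊃ ¬v)) = 3/5 ∨ 4/5 = 4/5
((¬u ∨ v) ≡ (u ∨ u)) ≡ ((((v ∨ u) ⊃ v) ≡ ¬¬v) ∨ ((v ⊃ v) ≡ (v ⊃ ¬v))) = 2/5 ≡ 4/5 = 3/5
v ≡ v = 3/5 ≡ 3/5 = 1
v ⊃ v = 3/5 ⊃ 3/5 = 1
¬v = ¬3/5 = 2/5
¬v ∨ u = 2/5 ∨ 1/5 = 2/5
(v ⊃ v) ≡ (¬v ∨ u) = 1 ≡ 2/5 = 2/5
(v ≡ v) ≡ ((v ⊃ v) ≡ (¬v ∨ u)) = 1 ≡ 2/5 = 2/5
¬((v ≡ v) ≡ ((v ⊃ v) ≡ (¬v ∨ u))) = ¬2/5 = 3/5
(((¬u ∨ v) ≡ (u ∨ u)) ≡ ((((v ∨ u) ⊃ v) ≡ ¬¬v) ∨ ((v ⊃ v) ≡ (v ⊃ ¬v)))) ∨ ¬((v ≡ v) ≡ ((v ⊃ v) ≡ (¬v ∨ u))) = 3/5 ∨ 3/5 = 3/5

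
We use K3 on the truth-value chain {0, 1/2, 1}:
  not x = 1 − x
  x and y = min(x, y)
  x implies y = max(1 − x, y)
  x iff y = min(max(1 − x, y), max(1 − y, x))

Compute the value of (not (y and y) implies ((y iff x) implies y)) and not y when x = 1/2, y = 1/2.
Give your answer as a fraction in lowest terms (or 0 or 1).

y and y = 1/2 and 1/2 = 1/2
not (y and y) = not 1/2 = 1/2
y iff x = 1/2 iff 1/2 = 1/2
(y iff x) implies y = 1/2 implies 1/2 = 1/2
not (y and y) implies ((y iff x) implies y) = 1/2 implies 1/2 = 1/2
not y = not 1/2 = 1/2
(not (y and y) implies ((y iff x) implies y)) and not y = 1/2 and 1/2 = 1/2

1/2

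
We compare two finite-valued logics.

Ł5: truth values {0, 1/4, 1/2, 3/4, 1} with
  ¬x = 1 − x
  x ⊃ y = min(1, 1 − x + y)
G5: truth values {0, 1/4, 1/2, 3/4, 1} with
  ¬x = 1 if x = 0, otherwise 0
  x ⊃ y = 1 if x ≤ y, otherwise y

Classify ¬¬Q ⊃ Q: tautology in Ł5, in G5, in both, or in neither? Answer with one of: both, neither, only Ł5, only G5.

only Ł5

In Ł5: every assignment gives 1 — tautology.
In G5: at Q = 1/4 the value is 1/4 — not a tautology.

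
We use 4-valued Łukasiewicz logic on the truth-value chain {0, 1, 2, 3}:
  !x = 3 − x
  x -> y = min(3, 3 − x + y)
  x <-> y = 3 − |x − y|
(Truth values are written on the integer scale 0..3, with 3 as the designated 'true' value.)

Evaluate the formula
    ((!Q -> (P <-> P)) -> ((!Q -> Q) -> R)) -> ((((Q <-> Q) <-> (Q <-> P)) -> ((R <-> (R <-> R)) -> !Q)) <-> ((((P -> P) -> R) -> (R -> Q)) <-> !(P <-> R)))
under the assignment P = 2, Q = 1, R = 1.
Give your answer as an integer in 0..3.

!Q = !1 = 2
P <-> P = 2 <-> 2 = 3
!Q -> (P <-> P) = 2 -> 3 = 3
!Q = !1 = 2
!Q -> Q = 2 -> 1 = 2
(!Q -> Q) -> R = 2 -> 1 = 2
(!Q -> (P <-> P)) -> ((!Q -> Q) -> R) = 3 -> 2 = 2
Q <-> Q = 1 <-> 1 = 3
Q <-> P = 1 <-> 2 = 2
(Q <-> Q) <-> (Q <-> P) = 3 <-> 2 = 2
R <-> R = 1 <-> 1 = 3
R <-> (R <-> R) = 1 <-> 3 = 1
!Q = !1 = 2
(R <-> (R <-> R)) -> !Q = 1 -> 2 = 3
((Q <-> Q) <-> (Q <-> P)) -> ((R <-> (R <-> R)) -> !Q) = 2 -> 3 = 3
P -> P = 2 -> 2 = 3
(P -> P) -> R = 3 -> 1 = 1
R -> Q = 1 -> 1 = 3
((P -> P) -> R) -> (R -> Q) = 1 -> 3 = 3
P <-> R = 2 <-> 1 = 2
!(P <-> R) = !2 = 1
(((P -> P) -> R) -> (R -> Q)) <-> !(P <-> R) = 3 <-> 1 = 1
(((Q <-> Q) <-> (Q <-> P)) -> ((R <-> (R <-> R)) -> !Q)) <-> ((((P -> P) -> R) -> (R -> Q)) <-> !(P <-> R)) = 3 <-> 1 = 1
((!Q -> (P <-> P)) -> ((!Q -> Q) -> R)) -> ((((Q <-> Q) <-> (Q <-> P)) -> ((R <-> (R <-> R)) -> !Q)) <-> ((((P -> P) -> R) -> (R -> Q)) <-> !(P <-> R))) = 2 -> 1 = 2

2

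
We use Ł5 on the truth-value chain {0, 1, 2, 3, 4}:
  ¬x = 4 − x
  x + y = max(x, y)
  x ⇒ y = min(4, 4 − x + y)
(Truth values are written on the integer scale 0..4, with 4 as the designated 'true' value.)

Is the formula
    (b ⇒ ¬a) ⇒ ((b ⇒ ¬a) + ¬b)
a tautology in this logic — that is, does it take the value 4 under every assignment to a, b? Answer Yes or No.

At a = 2, b = 2, for instance:
¬a = ¬2 = 2
b ⇒ ¬a = 2 ⇒ 2 = 4
¬b = ¬2 = 2
(b ⇒ ¬a) + ¬b = 4 + 2 = 4
(b ⇒ ¬a) ⇒ ((b ⇒ ¬a) + ¬b) = 4 ⇒ 4 = 4
and checking the remaining 24 assignments likewise gives ≥ 4 in every case.

Yes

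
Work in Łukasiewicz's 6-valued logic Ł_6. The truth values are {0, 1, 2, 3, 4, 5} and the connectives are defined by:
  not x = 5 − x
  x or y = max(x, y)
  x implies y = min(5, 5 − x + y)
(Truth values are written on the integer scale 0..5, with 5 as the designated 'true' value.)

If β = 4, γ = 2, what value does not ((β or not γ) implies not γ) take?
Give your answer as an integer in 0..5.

1

not γ = not 2 = 3
β or not γ = 4 or 3 = 4
not γ = not 2 = 3
(β or not γ) implies not γ = 4 implies 3 = 4
not ((β or not γ) implies not γ) = not 4 = 1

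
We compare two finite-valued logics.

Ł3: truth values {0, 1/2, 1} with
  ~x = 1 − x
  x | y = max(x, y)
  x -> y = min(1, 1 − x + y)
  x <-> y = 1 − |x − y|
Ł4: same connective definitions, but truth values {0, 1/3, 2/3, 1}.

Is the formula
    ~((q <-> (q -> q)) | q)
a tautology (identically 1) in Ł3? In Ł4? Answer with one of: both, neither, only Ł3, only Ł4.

In Ł3: at q = 1/2 the value is 1/2 — not a tautology.
In Ł4: at q = 1/3 the value is 2/3 — not a tautology.

neither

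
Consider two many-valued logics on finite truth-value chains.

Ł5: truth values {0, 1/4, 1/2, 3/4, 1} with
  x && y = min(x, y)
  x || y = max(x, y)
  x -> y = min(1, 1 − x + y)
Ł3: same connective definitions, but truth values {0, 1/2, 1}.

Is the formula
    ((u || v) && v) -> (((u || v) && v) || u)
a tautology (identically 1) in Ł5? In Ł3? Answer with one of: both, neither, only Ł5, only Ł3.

both

In Ł5: every assignment gives 1 — tautology.
In Ł3: every assignment gives 1 — tautology.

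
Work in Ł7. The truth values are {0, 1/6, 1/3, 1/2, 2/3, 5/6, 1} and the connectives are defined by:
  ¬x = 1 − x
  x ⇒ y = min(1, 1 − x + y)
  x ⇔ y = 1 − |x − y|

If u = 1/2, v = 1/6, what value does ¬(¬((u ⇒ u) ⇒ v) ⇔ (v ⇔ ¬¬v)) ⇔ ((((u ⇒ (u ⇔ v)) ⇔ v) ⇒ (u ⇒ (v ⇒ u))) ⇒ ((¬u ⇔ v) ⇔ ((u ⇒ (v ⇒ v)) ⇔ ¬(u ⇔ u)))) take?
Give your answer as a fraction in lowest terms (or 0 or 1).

5/6

u ⇒ u = 1/2 ⇒ 1/2 = 1
(u ⇒ u) ⇒ v = 1 ⇒ 1/6 = 1/6
¬((u ⇒ u) ⇒ v) = ¬1/6 = 5/6
¬v = ¬1/6 = 5/6
¬¬v = ¬5/6 = 1/6
v ⇔ ¬¬v = 1/6 ⇔ 1/6 = 1
¬((u ⇒ u) ⇒ v) ⇔ (v ⇔ ¬¬v) = 5/6 ⇔ 1 = 5/6
¬(¬((u ⇒ u) ⇒ v) ⇔ (v ⇔ ¬¬v)) = ¬5/6 = 1/6
u ⇔ v = 1/2 ⇔ 1/6 = 2/3
u ⇒ (u ⇔ v) = 1/2 ⇒ 2/3 = 1
(u ⇒ (u ⇔ v)) ⇔ v = 1 ⇔ 1/6 = 1/6
v ⇒ u = 1/6 ⇒ 1/2 = 1
u ⇒ (v ⇒ u) = 1/2 ⇒ 1 = 1
((u ⇒ (u ⇔ v)) ⇔ v) ⇒ (u ⇒ (v ⇒ u)) = 1/6 ⇒ 1 = 1
¬u = ¬1/2 = 1/2
¬u ⇔ v = 1/2 ⇔ 1/6 = 2/3
v ⇒ v = 1/6 ⇒ 1/6 = 1
u ⇒ (v ⇒ v) = 1/2 ⇒ 1 = 1
u ⇔ u = 1/2 ⇔ 1/2 = 1
¬(u ⇔ u) = ¬1 = 0
(u ⇒ (v ⇒ v)) ⇔ ¬(u ⇔ u) = 1 ⇔ 0 = 0
(¬u ⇔ v) ⇔ ((u ⇒ (v ⇒ v)) ⇔ ¬(u ⇔ u)) = 2/3 ⇔ 0 = 1/3
(((u ⇒ (u ⇔ v)) ⇔ v) ⇒ (u ⇒ (v ⇒ u))) ⇒ ((¬u ⇔ v) ⇔ ((u ⇒ (v ⇒ v)) ⇔ ¬(u ⇔ u))) = 1 ⇒ 1/3 = 1/3
¬(¬((u ⇒ u) ⇒ v) ⇔ (v ⇔ ¬¬v)) ⇔ ((((u ⇒ (u ⇔ v)) ⇔ v) ⇒ (u ⇒ (v ⇒ u))) ⇒ ((¬u ⇔ v) ⇔ ((u ⇒ (v ⇒ v)) ⇔ ¬(u ⇔ u)))) = 1/6 ⇔ 1/3 = 5/6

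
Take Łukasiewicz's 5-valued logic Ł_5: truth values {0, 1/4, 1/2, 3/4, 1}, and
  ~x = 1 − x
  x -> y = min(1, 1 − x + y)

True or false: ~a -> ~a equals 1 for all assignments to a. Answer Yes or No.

a = 0 ↦ 1
a = 1/4 ↦ 1
a = 1/2 ↦ 1
a = 3/4 ↦ 1
a = 1 ↦ 1
Every assignment gives a value ≥ 1.

Yes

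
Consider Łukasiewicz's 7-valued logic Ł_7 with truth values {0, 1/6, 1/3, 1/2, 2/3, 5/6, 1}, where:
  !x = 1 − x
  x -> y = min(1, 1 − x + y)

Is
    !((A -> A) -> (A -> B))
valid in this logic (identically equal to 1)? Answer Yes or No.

No

Counterexample: take A = 0, B = 0.
A -> A = 0 -> 0 = 1
A -> B = 0 -> 0 = 1
(A -> A) -> (A -> B) = 1 -> 1 = 1
!((A -> A) -> (A -> B)) = !1 = 0
This gives 0 ≠ 1.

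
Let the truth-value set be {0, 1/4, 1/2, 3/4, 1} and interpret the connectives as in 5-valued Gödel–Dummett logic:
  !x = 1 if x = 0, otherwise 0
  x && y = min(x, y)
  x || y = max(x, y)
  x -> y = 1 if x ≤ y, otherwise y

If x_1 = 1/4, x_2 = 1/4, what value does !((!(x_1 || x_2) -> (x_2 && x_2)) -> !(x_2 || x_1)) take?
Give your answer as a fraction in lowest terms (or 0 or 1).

1

x_1 || x_2 = 1/4 || 1/4 = 1/4
!(x_1 || x_2) = !1/4 = 0
x_2 && x_2 = 1/4 && 1/4 = 1/4
!(x_1 || x_2) -> (x_2 && x_2) = 0 -> 1/4 = 1
x_2 || x_1 = 1/4 || 1/4 = 1/4
!(x_2 || x_1) = !1/4 = 0
(!(x_1 || x_2) -> (x_2 && x_2)) -> !(x_2 || x_1) = 1 -> 0 = 0
!((!(x_1 || x_2) -> (x_2 && x_2)) -> !(x_2 || x_1)) = !0 = 1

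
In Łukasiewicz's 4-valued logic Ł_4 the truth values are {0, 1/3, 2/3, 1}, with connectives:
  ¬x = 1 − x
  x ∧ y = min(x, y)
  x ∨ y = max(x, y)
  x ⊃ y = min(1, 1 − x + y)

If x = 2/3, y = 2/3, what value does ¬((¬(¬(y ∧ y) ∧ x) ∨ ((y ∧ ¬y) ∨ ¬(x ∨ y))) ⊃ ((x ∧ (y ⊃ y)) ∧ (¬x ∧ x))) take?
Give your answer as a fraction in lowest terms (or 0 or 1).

1/3

y ∧ y = 2/3 ∧ 2/3 = 2/3
¬(y ∧ y) = ¬2/3 = 1/3
¬(y ∧ y) ∧ x = 1/3 ∧ 2/3 = 1/3
¬(¬(y ∧ y) ∧ x) = ¬1/3 = 2/3
¬y = ¬2/3 = 1/3
y ∧ ¬y = 2/3 ∧ 1/3 = 1/3
x ∨ y = 2/3 ∨ 2/3 = 2/3
¬(x ∨ y) = ¬2/3 = 1/3
(y ∧ ¬y) ∨ ¬(x ∨ y) = 1/3 ∨ 1/3 = 1/3
¬(¬(y ∧ y) ∧ x) ∨ ((y ∧ ¬y) ∨ ¬(x ∨ y)) = 2/3 ∨ 1/3 = 2/3
y ⊃ y = 2/3 ⊃ 2/3 = 1
x ∧ (y ⊃ y) = 2/3 ∧ 1 = 2/3
¬x = ¬2/3 = 1/3
¬x ∧ x = 1/3 ∧ 2/3 = 1/3
(x ∧ (y ⊃ y)) ∧ (¬x ∧ x) = 2/3 ∧ 1/3 = 1/3
(¬(¬(y ∧ y) ∧ x) ∨ ((y ∧ ¬y) ∨ ¬(x ∨ y))) ⊃ ((x ∧ (y ⊃ y)) ∧ (¬x ∧ x)) = 2/3 ⊃ 1/3 = 2/3
¬((¬(¬(y ∧ y) ∧ x) ∨ ((y ∧ ¬y) ∨ ¬(x ∨ y))) ⊃ ((x ∧ (y ⊃ y)) ∧ (¬x ∧ x))) = ¬2/3 = 1/3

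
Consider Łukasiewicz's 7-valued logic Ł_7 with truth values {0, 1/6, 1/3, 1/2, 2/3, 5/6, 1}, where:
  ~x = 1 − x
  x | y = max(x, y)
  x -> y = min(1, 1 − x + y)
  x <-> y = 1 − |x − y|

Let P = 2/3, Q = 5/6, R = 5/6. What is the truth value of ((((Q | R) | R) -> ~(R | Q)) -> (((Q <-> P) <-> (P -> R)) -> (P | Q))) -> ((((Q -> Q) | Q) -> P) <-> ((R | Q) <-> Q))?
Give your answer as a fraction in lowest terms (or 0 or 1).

2/3

Q | R = 5/6 | 5/6 = 5/6
(Q | R) | R = 5/6 | 5/6 = 5/6
R | Q = 5/6 | 5/6 = 5/6
~(R | Q) = ~5/6 = 1/6
((Q | R) | R) -> ~(R | Q) = 5/6 -> 1/6 = 1/3
Q <-> P = 5/6 <-> 2/3 = 5/6
P -> R = 2/3 -> 5/6 = 1
(Q <-> P) <-> (P -> R) = 5/6 <-> 1 = 5/6
P | Q = 2/3 | 5/6 = 5/6
((Q <-> P) <-> (P -> R)) -> (P | Q) = 5/6 -> 5/6 = 1
(((Q | R) | R) -> ~(R | Q)) -> (((Q <-> P) <-> (P -> R)) -> (P | Q)) = 1/3 -> 1 = 1
Q -> Q = 5/6 -> 5/6 = 1
(Q -> Q) | Q = 1 | 5/6 = 1
((Q -> Q) | Q) -> P = 1 -> 2/3 = 2/3
R | Q = 5/6 | 5/6 = 5/6
(R | Q) <-> Q = 5/6 <-> 5/6 = 1
(((Q -> Q) | Q) -> P) <-> ((R | Q) <-> Q) = 2/3 <-> 1 = 2/3
((((Q | R) | R) -> ~(R | Q)) -> (((Q <-> P) <-> (P -> R)) -> (P | Q))) -> ((((Q -> Q) | Q) -> P) <-> ((R | Q) <-> Q)) = 1 -> 2/3 = 2/3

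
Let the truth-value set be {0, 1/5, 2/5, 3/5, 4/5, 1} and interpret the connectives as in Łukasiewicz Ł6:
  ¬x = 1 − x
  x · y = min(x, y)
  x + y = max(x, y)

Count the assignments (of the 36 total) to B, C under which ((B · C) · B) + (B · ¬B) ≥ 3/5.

9

value 1: 1 assignment (counts)
value 4/5: 3 assignments (counts)
value 3/5: 5 assignments (counts)
value 2/5: 11 assignments
value 1/5: 9 assignments
value 0: 7 assignments
So 9 of the 36 assignments meet the threshold.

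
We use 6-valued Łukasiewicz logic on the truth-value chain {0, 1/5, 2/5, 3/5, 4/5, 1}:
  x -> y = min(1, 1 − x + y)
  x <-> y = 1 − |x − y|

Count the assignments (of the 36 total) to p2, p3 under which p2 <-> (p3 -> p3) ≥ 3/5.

18

value 1: 6 assignments (counts)
value 4/5: 6 assignments (counts)
value 3/5: 6 assignments (counts)
value 2/5: 6 assignments
value 1/5: 6 assignments
value 0: 6 assignments
So 18 of the 36 assignments meet the threshold.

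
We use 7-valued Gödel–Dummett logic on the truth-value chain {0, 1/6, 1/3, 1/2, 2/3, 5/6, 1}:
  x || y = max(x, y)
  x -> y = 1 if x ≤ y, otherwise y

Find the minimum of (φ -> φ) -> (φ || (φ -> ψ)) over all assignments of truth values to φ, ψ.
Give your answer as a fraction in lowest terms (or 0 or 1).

1/6

Take φ = 1/6, ψ = 0:
φ -> φ = 1/6 -> 1/6 = 1
φ -> ψ = 1/6 -> 0 = 0
φ || (φ -> ψ) = 1/6 || 0 = 1/6
(φ -> φ) -> (φ || (φ -> ψ)) = 1 -> 1/6 = 1/6
No assignment yields a value below 1/6, so this is the minimum.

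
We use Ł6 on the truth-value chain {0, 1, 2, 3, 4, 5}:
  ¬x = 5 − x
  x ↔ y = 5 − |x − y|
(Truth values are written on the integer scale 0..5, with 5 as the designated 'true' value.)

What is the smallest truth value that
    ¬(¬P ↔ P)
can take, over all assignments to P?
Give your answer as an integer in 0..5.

Take P = 2:
¬P = ¬2 = 3
¬P ↔ P = 3 ↔ 2 = 4
¬(¬P ↔ P) = ¬4 = 1
No assignment yields a value below 1, so this is the minimum.

1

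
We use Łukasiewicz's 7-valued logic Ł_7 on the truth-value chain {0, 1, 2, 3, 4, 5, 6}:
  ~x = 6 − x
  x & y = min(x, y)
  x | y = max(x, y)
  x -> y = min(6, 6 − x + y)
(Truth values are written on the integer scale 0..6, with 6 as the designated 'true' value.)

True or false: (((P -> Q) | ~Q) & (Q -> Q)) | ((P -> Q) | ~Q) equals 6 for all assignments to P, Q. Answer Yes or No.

Counterexample: take P = 2, Q = 1.
P -> Q = 2 -> 1 = 5
~Q = ~1 = 5
(P -> Q) | ~Q = 5 | 5 = 5
Q -> Q = 1 -> 1 = 6
((P -> Q) | ~Q) & (Q -> Q) = 5 & 6 = 5
(((P -> Q) | ~Q) & (Q -> Q)) | ((P -> Q) | ~Q) = 5 | 5 = 5
This gives 5 ≠ 6.

No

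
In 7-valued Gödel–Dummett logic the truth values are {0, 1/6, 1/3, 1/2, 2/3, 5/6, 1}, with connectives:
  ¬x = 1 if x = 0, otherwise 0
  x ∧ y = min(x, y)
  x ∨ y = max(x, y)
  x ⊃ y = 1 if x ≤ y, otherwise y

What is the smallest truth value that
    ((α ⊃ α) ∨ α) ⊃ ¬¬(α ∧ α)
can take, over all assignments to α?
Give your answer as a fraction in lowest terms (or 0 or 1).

0

Take α = 0:
α ⊃ α = 0 ⊃ 0 = 1
(α ⊃ α) ∨ α = 1 ∨ 0 = 1
α ∧ α = 0 ∧ 0 = 0
¬(α ∧ α) = ¬0 = 1
¬¬(α ∧ α) = ¬1 = 0
((α ⊃ α) ∨ α) ⊃ ¬¬(α ∧ α) = 1 ⊃ 0 = 0
No assignment yields a value below 0, so this is the minimum.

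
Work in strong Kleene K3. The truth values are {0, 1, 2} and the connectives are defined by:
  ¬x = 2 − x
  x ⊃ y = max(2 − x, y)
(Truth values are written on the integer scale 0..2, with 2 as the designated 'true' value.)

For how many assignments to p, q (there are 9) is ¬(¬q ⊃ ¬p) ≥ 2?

1

p = 0, q = 0 ↦ 0  <
p = 0, q = 1 ↦ 0  <
p = 0, q = 2 ↦ 0  <
p = 1, q = 0 ↦ 1  <
p = 1, q = 1 ↦ 1  <
p = 1, q = 2 ↦ 0  <
p = 2, q = 0 ↦ 2  ≥
p = 2, q = 1 ↦ 1  <
p = 2, q = 2 ↦ 0  <
So 1 of the 9 assignments meets the threshold.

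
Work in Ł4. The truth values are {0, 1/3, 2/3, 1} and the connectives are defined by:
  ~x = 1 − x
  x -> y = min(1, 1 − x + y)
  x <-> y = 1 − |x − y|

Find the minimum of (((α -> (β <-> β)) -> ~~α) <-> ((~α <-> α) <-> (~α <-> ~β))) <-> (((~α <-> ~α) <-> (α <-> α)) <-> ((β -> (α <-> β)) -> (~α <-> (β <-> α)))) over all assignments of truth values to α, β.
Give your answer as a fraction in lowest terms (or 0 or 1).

0

Take α = 0, β = 1:
β <-> β = 1 <-> 1 = 1
α -> (β <-> β) = 0 -> 1 = 1
~α = ~0 = 1
~~α = ~1 = 0
(α -> (β <-> β)) -> ~~α = 1 -> 0 = 0
~α = ~0 = 1
~α <-> α = 1 <-> 0 = 0
~α = ~0 = 1
~β = ~1 = 0
~α <-> ~β = 1 <-> 0 = 0
(~α <-> α) <-> (~α <-> ~β) = 0 <-> 0 = 1
((α -> (β <-> β)) -> ~~α) <-> ((~α <-> α) <-> (~α <-> ~β)) = 0 <-> 1 = 0
~α = ~0 = 1
~α = ~0 = 1
~α <-> ~α = 1 <-> 1 = 1
α <-> α = 0 <-> 0 = 1
(~α <-> ~α) <-> (α <-> α) = 1 <-> 1 = 1
α <-> β = 0 <-> 1 = 0
β -> (α <-> β) = 1 -> 0 = 0
~α = ~0 = 1
β <-> α = 1 <-> 0 = 0
~α <-> (β <-> α) = 1 <-> 0 = 0
(β -> (α <-> β)) -> (~α <-> (β <-> α)) = 0 -> 0 = 1
((~α <-> ~α) <-> (α <-> α)) <-> ((β -> (α <-> β)) -> (~α <-> (β <-> α))) = 1 <-> 1 = 1
(((α -> (β <-> β)) -> ~~α) <-> ((~α <-> α) <-> (~α <-> ~β))) <-> (((~α <-> ~α) <-> (α <-> α)) <-> ((β -> (α <-> β)) -> (~α <-> (β <-> α)))) = 0 <-> 1 = 0
No assignment yields a value below 0, so this is the minimum.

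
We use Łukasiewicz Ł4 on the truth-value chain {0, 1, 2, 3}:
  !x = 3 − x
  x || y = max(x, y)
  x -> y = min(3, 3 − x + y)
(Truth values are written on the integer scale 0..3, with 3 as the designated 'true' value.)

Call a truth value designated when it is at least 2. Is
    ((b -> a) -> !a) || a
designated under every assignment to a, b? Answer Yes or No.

Yes

a = 0, b = 0 ↦ 3
a = 0, b = 1 ↦ 3
a = 0, b = 2 ↦ 3
a = 0, b = 3 ↦ 3
a = 1, b = 0 ↦ 2
a = 1, b = 1 ↦ 2
a = 1, b = 2 ↦ 3
a = 1, b = 3 ↦ 3
a = 2, b = 0 ↦ 2
a = 2, b = 1 ↦ 2
a = 2, b = 2 ↦ 2
a = 2, b = 3 ↦ 2
a = 3, b = 0 ↦ 3
a = 3, b = 1 ↦ 3
a = 3, b = 2 ↦ 3
a = 3, b = 3 ↦ 3
Every assignment gives a value ≥ 2.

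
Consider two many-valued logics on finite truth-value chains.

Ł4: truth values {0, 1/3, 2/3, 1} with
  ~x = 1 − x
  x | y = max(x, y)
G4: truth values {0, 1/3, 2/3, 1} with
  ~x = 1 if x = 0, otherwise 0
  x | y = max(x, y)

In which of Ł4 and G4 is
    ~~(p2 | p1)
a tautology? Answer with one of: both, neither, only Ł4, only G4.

neither

In Ł4: at p1 = 0, p2 = 0 the value is 0 — not a tautology.
In G4: at p1 = 0, p2 = 0 the value is 0 — not a tautology.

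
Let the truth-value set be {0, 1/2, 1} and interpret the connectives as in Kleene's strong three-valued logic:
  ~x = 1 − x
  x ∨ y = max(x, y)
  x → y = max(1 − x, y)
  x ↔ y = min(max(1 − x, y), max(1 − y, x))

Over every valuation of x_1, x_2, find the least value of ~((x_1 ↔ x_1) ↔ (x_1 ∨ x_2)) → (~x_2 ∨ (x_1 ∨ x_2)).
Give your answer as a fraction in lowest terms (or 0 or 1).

1/2

Take x_1 = 0, x_2 = 1/2:
x_1 ↔ x_1 = 0 ↔ 0 = 1
x_1 ∨ x_2 = 0 ∨ 1/2 = 1/2
(x_1 ↔ x_1) ↔ (x_1 ∨ x_2) = 1 ↔ 1/2 = 1/2
~((x_1 ↔ x_1) ↔ (x_1 ∨ x_2)) = ~1/2 = 1/2
~x_2 = ~1/2 = 1/2
x_1 ∨ x_2 = 0 ∨ 1/2 = 1/2
~x_2 ∨ (x_1 ∨ x_2) = 1/2 ∨ 1/2 = 1/2
~((x_1 ↔ x_1) ↔ (x_1 ∨ x_2)) → (~x_2 ∨ (x_1 ∨ x_2)) = 1/2 → 1/2 = 1/2
No assignment yields a value below 1/2, so this is the minimum.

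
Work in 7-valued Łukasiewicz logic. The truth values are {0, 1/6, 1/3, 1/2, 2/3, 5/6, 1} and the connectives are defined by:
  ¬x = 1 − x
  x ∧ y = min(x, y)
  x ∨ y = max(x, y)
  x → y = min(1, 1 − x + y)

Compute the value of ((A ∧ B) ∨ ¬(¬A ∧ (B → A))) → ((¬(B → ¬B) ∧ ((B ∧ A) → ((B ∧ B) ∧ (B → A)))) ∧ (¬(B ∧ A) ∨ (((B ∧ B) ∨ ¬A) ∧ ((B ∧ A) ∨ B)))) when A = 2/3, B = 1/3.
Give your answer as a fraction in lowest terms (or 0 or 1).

1/3

A ∧ B = 2/3 ∧ 1/3 = 1/3
¬A = ¬2/3 = 1/3
B → A = 1/3 → 2/3 = 1
¬A ∧ (B → A) = 1/3 ∧ 1 = 1/3
¬(¬A ∧ (B → A)) = ¬1/3 = 2/3
(A ∧ B) ∨ ¬(¬A ∧ (B → A)) = 1/3 ∨ 2/3 = 2/3
¬B = ¬1/3 = 2/3
B → ¬B = 1/3 → 2/3 = 1
¬(B → ¬B) = ¬1 = 0
B ∧ A = 1/3 ∧ 2/3 = 1/3
B ∧ B = 1/3 ∧ 1/3 = 1/3
B → A = 1/3 → 2/3 = 1
(B ∧ B) ∧ (B → A) = 1/3 ∧ 1 = 1/3
(B ∧ A) → ((B ∧ B) ∧ (B → A)) = 1/3 → 1/3 = 1
¬(B → ¬B) ∧ ((B ∧ A) → ((B ∧ B) ∧ (B → A))) = 0 ∧ 1 = 0
B ∧ A = 1/3 ∧ 2/3 = 1/3
¬(B ∧ A) = ¬1/3 = 2/3
B ∧ B = 1/3 ∧ 1/3 = 1/3
¬A = ¬2/3 = 1/3
(B ∧ B) ∨ ¬A = 1/3 ∨ 1/3 = 1/3
B ∧ A = 1/3 ∧ 2/3 = 1/3
(B ∧ A) ∨ B = 1/3 ∨ 1/3 = 1/3
((B ∧ B) ∨ ¬A) ∧ ((B ∧ A) ∨ B) = 1/3 ∧ 1/3 = 1/3
¬(B ∧ A) ∨ (((B ∧ B) ∨ ¬A) ∧ ((B ∧ A) ∨ B)) = 2/3 ∨ 1/3 = 2/3
(¬(B → ¬B) ∧ ((B ∧ A) → ((B ∧ B) ∧ (B → A)))) ∧ (¬(B ∧ A) ∨ (((B ∧ B) ∨ ¬A) ∧ ((B ∧ A) ∨ B))) = 0 ∧ 2/3 = 0
((A ∧ B) ∨ ¬(¬A ∧ (B → A))) → ((¬(B → ¬B) ∧ ((B ∧ A) → ((B ∧ B) ∧ (B → A)))) ∧ (¬(B ∧ A) ∨ (((B ∧ B) ∨ ¬A) ∧ ((B ∧ A) ∨ B)))) = 2/3 → 0 = 1/3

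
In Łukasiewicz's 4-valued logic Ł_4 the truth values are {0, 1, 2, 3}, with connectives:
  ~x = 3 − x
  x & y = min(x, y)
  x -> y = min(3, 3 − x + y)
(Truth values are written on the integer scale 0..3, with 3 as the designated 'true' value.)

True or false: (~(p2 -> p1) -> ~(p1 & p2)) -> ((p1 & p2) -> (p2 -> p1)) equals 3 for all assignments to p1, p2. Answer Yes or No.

Yes

p1 = 0, p2 = 0 ↦ 3
p1 = 0, p2 = 1 ↦ 3
p1 = 0, p2 = 2 ↦ 3
p1 = 0, p2 = 3 ↦ 3
p1 = 1, p2 = 0 ↦ 3
p1 = 1, p2 = 1 ↦ 3
p1 = 1, p2 = 2 ↦ 3
p1 = 1, p2 = 3 ↦ 3
p1 = 2, p2 = 0 ↦ 3
p1 = 2, p2 = 1 ↦ 3
p1 = 2, p2 = 2 ↦ 3
p1 = 2, p2 = 3 ↦ 3
p1 = 3, p2 = 0 ↦ 3
p1 = 3, p2 = 1 ↦ 3
p1 = 3, p2 = 2 ↦ 3
p1 = 3, p2 = 3 ↦ 3
Every assignment gives a value ≥ 3.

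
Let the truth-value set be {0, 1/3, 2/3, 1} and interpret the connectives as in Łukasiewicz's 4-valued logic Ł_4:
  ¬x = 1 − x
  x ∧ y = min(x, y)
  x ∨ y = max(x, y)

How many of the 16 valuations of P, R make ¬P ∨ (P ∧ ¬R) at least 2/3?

12

P = 0, R = 0 ↦ 1  ≥
P = 0, R = 1/3 ↦ 1  ≥
P = 0, R = 2/3 ↦ 1  ≥
P = 0, R = 1 ↦ 1  ≥
P = 1/3, R = 0 ↦ 2/3  ≥
P = 1/3, R = 1/3 ↦ 2/3  ≥
P = 1/3, R = 2/3 ↦ 2/3  ≥
P = 1/3, R = 1 ↦ 2/3  ≥
P = 2/3, R = 0 ↦ 2/3  ≥
P = 2/3, R = 1/3 ↦ 2/3  ≥
P = 2/3, R = 2/3 ↦ 1/3  <
P = 2/3, R = 1 ↦ 1/3  <
P = 1, R = 0 ↦ 1  ≥
P = 1, R = 1/3 ↦ 2/3  ≥
P = 1, R = 2/3 ↦ 1/3  <
P = 1, R = 1 ↦ 0  <
So 12 of the 16 assignments meet the threshold.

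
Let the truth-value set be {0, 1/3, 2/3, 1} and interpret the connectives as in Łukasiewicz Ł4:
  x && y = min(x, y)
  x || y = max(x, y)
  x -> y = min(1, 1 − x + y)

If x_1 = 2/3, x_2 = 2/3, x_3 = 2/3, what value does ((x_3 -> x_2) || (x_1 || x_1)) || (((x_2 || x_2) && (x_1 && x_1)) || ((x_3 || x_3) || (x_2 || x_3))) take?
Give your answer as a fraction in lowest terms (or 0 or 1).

1

x_3 -> x_2 = 2/3 -> 2/3 = 1
x_1 || x_1 = 2/3 || 2/3 = 2/3
(x_3 -> x_2) || (x_1 || x_1) = 1 || 2/3 = 1
x_2 || x_2 = 2/3 || 2/3 = 2/3
x_1 && x_1 = 2/3 && 2/3 = 2/3
(x_2 || x_2) && (x_1 && x_1) = 2/3 && 2/3 = 2/3
x_3 || x_3 = 2/3 || 2/3 = 2/3
x_2 || x_3 = 2/3 || 2/3 = 2/3
(x_3 || x_3) || (x_2 || x_3) = 2/3 || 2/3 = 2/3
((x_2 || x_2) && (x_1 && x_1)) || ((x_3 || x_3) || (x_2 || x_3)) = 2/3 || 2/3 = 2/3
((x_3 -> x_2) || (x_1 || x_1)) || (((x_2 || x_2) && (x_1 && x_1)) || ((x_3 || x_3) || (x_2 || x_3))) = 1 || 2/3 = 1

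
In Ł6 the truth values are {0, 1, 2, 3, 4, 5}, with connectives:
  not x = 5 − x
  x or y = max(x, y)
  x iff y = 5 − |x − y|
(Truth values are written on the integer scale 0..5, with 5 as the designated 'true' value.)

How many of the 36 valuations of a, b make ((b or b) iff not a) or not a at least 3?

30

value 5: 11 assignments (counts)
value 4: 12 assignments (counts)
value 3: 7 assignments (counts)
value 2: 3 assignments
value 1: 2 assignments
value 0: 1 assignment
So 30 of the 36 assignments meet the threshold.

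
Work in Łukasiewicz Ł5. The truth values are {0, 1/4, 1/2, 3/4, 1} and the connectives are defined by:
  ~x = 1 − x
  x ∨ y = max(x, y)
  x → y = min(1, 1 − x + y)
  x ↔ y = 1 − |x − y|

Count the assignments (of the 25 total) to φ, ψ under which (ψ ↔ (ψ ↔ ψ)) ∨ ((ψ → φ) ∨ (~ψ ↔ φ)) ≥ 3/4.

value 1: 20 assignments (counts)
value 3/4: 4 assignments (counts)
value 1/2: 1 assignment
So 24 of the 25 assignments meet the threshold.

24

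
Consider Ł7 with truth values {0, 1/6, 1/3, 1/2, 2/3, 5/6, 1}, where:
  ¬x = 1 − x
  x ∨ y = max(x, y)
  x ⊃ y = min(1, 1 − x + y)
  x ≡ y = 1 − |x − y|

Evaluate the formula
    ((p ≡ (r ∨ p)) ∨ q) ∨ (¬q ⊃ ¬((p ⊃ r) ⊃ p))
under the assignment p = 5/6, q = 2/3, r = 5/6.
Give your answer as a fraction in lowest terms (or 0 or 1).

1

r ∨ p = 5/6 ∨ 5/6 = 5/6
p ≡ (r ∨ p) = 5/6 ≡ 5/6 = 1
(p ≡ (r ∨ p)) ∨ q = 1 ∨ 2/3 = 1
¬q = ¬2/3 = 1/3
p ⊃ r = 5/6 ⊃ 5/6 = 1
(p ⊃ r) ⊃ p = 1 ⊃ 5/6 = 5/6
¬((p ⊃ r) ⊃ p) = ¬5/6 = 1/6
¬q ⊃ ¬((p ⊃ r) ⊃ p) = 1/3 ⊃ 1/6 = 5/6
((p ≡ (r ∨ p)) ∨ q) ∨ (¬q ⊃ ¬((p ⊃ r) ⊃ p)) = 1 ∨ 5/6 = 1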